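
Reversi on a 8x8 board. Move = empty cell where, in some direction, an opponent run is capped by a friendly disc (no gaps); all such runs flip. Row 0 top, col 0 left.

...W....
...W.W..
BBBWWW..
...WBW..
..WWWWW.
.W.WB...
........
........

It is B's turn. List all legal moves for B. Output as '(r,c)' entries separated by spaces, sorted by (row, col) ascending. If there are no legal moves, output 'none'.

(0,2): no bracket -> illegal
(0,4): flips 1 -> legal
(0,5): no bracket -> illegal
(0,6): no bracket -> illegal
(1,2): flips 1 -> legal
(1,4): flips 1 -> legal
(1,6): flips 1 -> legal
(2,6): flips 3 -> legal
(3,1): no bracket -> illegal
(3,2): flips 2 -> legal
(3,6): flips 2 -> legal
(3,7): no bracket -> illegal
(4,0): no bracket -> illegal
(4,1): no bracket -> illegal
(4,7): no bracket -> illegal
(5,0): no bracket -> illegal
(5,2): flips 2 -> legal
(5,5): flips 2 -> legal
(5,6): flips 1 -> legal
(5,7): no bracket -> illegal
(6,0): no bracket -> illegal
(6,1): no bracket -> illegal
(6,2): no bracket -> illegal
(6,3): no bracket -> illegal
(6,4): no bracket -> illegal

Answer: (0,4) (1,2) (1,4) (1,6) (2,6) (3,2) (3,6) (5,2) (5,5) (5,6)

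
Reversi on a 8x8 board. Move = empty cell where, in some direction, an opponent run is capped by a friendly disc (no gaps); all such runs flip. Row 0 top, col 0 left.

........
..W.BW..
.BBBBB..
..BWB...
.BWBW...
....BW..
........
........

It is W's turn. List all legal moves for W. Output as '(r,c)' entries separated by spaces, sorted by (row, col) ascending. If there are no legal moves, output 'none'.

Answer: (0,4) (1,1) (1,3) (3,0) (3,1) (3,5) (4,0) (4,5) (5,3) (6,4)

Derivation:
(0,3): no bracket -> illegal
(0,4): flips 3 -> legal
(0,5): no bracket -> illegal
(1,0): no bracket -> illegal
(1,1): flips 1 -> legal
(1,3): flips 2 -> legal
(1,6): no bracket -> illegal
(2,0): no bracket -> illegal
(2,6): no bracket -> illegal
(3,0): flips 1 -> legal
(3,1): flips 1 -> legal
(3,5): flips 2 -> legal
(3,6): no bracket -> illegal
(4,0): flips 1 -> legal
(4,5): flips 2 -> legal
(5,0): no bracket -> illegal
(5,1): no bracket -> illegal
(5,2): no bracket -> illegal
(5,3): flips 2 -> legal
(6,3): no bracket -> illegal
(6,4): flips 1 -> legal
(6,5): no bracket -> illegal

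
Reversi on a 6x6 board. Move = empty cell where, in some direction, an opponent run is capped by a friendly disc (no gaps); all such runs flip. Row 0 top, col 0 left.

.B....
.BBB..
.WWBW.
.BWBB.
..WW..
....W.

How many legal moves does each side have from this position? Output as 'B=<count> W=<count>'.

-- B to move --
(1,0): no bracket -> illegal
(1,4): flips 1 -> legal
(1,5): flips 1 -> legal
(2,0): flips 2 -> legal
(2,5): flips 1 -> legal
(3,0): flips 1 -> legal
(3,5): flips 1 -> legal
(4,1): flips 1 -> legal
(4,4): no bracket -> illegal
(4,5): no bracket -> illegal
(5,1): flips 1 -> legal
(5,2): flips 4 -> legal
(5,3): flips 2 -> legal
(5,5): no bracket -> illegal
B mobility = 10
-- W to move --
(0,0): flips 1 -> legal
(0,2): flips 2 -> legal
(0,3): flips 4 -> legal
(0,4): flips 1 -> legal
(1,0): no bracket -> illegal
(1,4): flips 1 -> legal
(2,0): flips 1 -> legal
(2,5): flips 1 -> legal
(3,0): flips 1 -> legal
(3,5): flips 2 -> legal
(4,0): flips 1 -> legal
(4,1): flips 1 -> legal
(4,4): flips 2 -> legal
(4,5): no bracket -> illegal
W mobility = 12

Answer: B=10 W=12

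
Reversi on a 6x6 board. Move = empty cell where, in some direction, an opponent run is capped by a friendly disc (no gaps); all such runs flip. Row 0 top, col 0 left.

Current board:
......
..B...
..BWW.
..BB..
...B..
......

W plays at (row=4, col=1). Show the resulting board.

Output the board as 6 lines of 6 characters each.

Place W at (4,1); scan 8 dirs for brackets.
Dir NW: first cell '.' (not opp) -> no flip
Dir N: first cell '.' (not opp) -> no flip
Dir NE: opp run (3,2) capped by W -> flip
Dir W: first cell '.' (not opp) -> no flip
Dir E: first cell '.' (not opp) -> no flip
Dir SW: first cell '.' (not opp) -> no flip
Dir S: first cell '.' (not opp) -> no flip
Dir SE: first cell '.' (not opp) -> no flip
All flips: (3,2)

Answer: ......
..B...
..BWW.
..WB..
.W.B..
......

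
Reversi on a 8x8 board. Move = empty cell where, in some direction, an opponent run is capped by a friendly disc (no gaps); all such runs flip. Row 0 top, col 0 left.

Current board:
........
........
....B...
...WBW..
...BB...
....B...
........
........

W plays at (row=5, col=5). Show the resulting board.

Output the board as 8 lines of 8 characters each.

Place W at (5,5); scan 8 dirs for brackets.
Dir NW: opp run (4,4) capped by W -> flip
Dir N: first cell '.' (not opp) -> no flip
Dir NE: first cell '.' (not opp) -> no flip
Dir W: opp run (5,4), next='.' -> no flip
Dir E: first cell '.' (not opp) -> no flip
Dir SW: first cell '.' (not opp) -> no flip
Dir S: first cell '.' (not opp) -> no flip
Dir SE: first cell '.' (not opp) -> no flip
All flips: (4,4)

Answer: ........
........
....B...
...WBW..
...BW...
....BW..
........
........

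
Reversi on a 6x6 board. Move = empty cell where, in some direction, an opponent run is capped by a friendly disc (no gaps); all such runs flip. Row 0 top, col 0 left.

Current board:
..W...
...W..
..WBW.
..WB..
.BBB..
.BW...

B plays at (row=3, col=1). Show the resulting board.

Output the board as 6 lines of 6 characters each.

Answer: ..W...
...W..
..WBW.
.BBB..
.BBB..
.BW...

Derivation:
Place B at (3,1); scan 8 dirs for brackets.
Dir NW: first cell '.' (not opp) -> no flip
Dir N: first cell '.' (not opp) -> no flip
Dir NE: opp run (2,2) (1,3), next='.' -> no flip
Dir W: first cell '.' (not opp) -> no flip
Dir E: opp run (3,2) capped by B -> flip
Dir SW: first cell '.' (not opp) -> no flip
Dir S: first cell 'B' (not opp) -> no flip
Dir SE: first cell 'B' (not opp) -> no flip
All flips: (3,2)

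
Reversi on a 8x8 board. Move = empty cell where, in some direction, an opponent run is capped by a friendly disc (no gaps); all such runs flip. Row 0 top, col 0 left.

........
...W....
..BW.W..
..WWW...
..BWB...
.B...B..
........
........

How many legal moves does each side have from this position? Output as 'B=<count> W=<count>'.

Answer: B=2 W=10

Derivation:
-- B to move --
(0,2): no bracket -> illegal
(0,3): no bracket -> illegal
(0,4): flips 1 -> legal
(1,2): no bracket -> illegal
(1,4): no bracket -> illegal
(1,5): no bracket -> illegal
(1,6): no bracket -> illegal
(2,1): no bracket -> illegal
(2,4): flips 3 -> legal
(2,6): no bracket -> illegal
(3,1): no bracket -> illegal
(3,5): no bracket -> illegal
(3,6): no bracket -> illegal
(4,1): no bracket -> illegal
(4,5): no bracket -> illegal
(5,2): no bracket -> illegal
(5,3): no bracket -> illegal
(5,4): no bracket -> illegal
B mobility = 2
-- W to move --
(1,1): flips 1 -> legal
(1,2): flips 1 -> legal
(2,1): flips 1 -> legal
(3,1): flips 1 -> legal
(3,5): no bracket -> illegal
(4,0): no bracket -> illegal
(4,1): flips 1 -> legal
(4,5): flips 1 -> legal
(4,6): no bracket -> illegal
(5,0): no bracket -> illegal
(5,2): flips 1 -> legal
(5,3): no bracket -> illegal
(5,4): flips 1 -> legal
(5,6): no bracket -> illegal
(6,0): flips 2 -> legal
(6,1): no bracket -> illegal
(6,2): no bracket -> illegal
(6,4): no bracket -> illegal
(6,5): no bracket -> illegal
(6,6): flips 2 -> legal
W mobility = 10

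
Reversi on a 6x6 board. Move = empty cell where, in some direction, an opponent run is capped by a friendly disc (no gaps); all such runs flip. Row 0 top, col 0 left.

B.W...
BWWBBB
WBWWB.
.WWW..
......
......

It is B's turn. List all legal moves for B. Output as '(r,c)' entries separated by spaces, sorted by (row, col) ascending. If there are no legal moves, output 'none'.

(0,1): flips 1 -> legal
(0,3): flips 1 -> legal
(3,0): flips 1 -> legal
(3,4): no bracket -> illegal
(4,0): flips 2 -> legal
(4,1): flips 3 -> legal
(4,2): flips 1 -> legal
(4,3): flips 3 -> legal
(4,4): flips 3 -> legal

Answer: (0,1) (0,3) (3,0) (4,0) (4,1) (4,2) (4,3) (4,4)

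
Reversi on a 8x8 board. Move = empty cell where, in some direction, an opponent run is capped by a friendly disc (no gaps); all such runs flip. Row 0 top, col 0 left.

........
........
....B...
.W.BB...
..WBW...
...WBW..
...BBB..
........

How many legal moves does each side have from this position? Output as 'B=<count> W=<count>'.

-- B to move --
(2,0): flips 3 -> legal
(2,1): no bracket -> illegal
(2,2): no bracket -> illegal
(3,0): no bracket -> illegal
(3,2): no bracket -> illegal
(3,5): no bracket -> illegal
(4,0): no bracket -> illegal
(4,1): flips 1 -> legal
(4,5): flips 2 -> legal
(4,6): flips 1 -> legal
(5,1): flips 1 -> legal
(5,2): flips 1 -> legal
(5,6): flips 1 -> legal
(6,2): no bracket -> illegal
(6,6): flips 2 -> legal
B mobility = 8
-- W to move --
(1,3): no bracket -> illegal
(1,4): flips 2 -> legal
(1,5): flips 2 -> legal
(2,2): flips 1 -> legal
(2,3): flips 2 -> legal
(2,5): no bracket -> illegal
(3,2): no bracket -> illegal
(3,5): no bracket -> illegal
(4,5): no bracket -> illegal
(5,2): no bracket -> illegal
(5,6): no bracket -> illegal
(6,2): no bracket -> illegal
(6,6): no bracket -> illegal
(7,2): no bracket -> illegal
(7,3): flips 2 -> legal
(7,4): flips 2 -> legal
(7,5): flips 2 -> legal
(7,6): no bracket -> illegal
W mobility = 7

Answer: B=8 W=7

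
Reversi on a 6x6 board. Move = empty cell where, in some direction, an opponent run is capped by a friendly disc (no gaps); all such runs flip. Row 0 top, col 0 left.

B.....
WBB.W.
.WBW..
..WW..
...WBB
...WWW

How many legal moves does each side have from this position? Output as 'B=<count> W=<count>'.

Answer: B=6 W=6

Derivation:
-- B to move --
(0,1): no bracket -> illegal
(0,3): no bracket -> illegal
(0,4): no bracket -> illegal
(0,5): no bracket -> illegal
(1,3): no bracket -> illegal
(1,5): no bracket -> illegal
(2,0): flips 2 -> legal
(2,4): flips 1 -> legal
(2,5): no bracket -> illegal
(3,0): flips 1 -> legal
(3,1): flips 1 -> legal
(3,4): flips 1 -> legal
(4,1): no bracket -> illegal
(4,2): flips 2 -> legal
(5,2): no bracket -> illegal
B mobility = 6
-- W to move --
(0,1): flips 2 -> legal
(0,2): flips 2 -> legal
(0,3): flips 1 -> legal
(1,3): flips 2 -> legal
(2,0): no bracket -> illegal
(3,1): no bracket -> illegal
(3,4): flips 1 -> legal
(3,5): flips 2 -> legal
W mobility = 6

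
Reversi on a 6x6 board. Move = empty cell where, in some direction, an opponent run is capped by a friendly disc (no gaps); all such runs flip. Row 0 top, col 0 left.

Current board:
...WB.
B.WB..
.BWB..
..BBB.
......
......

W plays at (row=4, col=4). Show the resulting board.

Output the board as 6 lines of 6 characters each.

Answer: ...WB.
B.WB..
.BWB..
..BWB.
....W.
......

Derivation:
Place W at (4,4); scan 8 dirs for brackets.
Dir NW: opp run (3,3) capped by W -> flip
Dir N: opp run (3,4), next='.' -> no flip
Dir NE: first cell '.' (not opp) -> no flip
Dir W: first cell '.' (not opp) -> no flip
Dir E: first cell '.' (not opp) -> no flip
Dir SW: first cell '.' (not opp) -> no flip
Dir S: first cell '.' (not opp) -> no flip
Dir SE: first cell '.' (not opp) -> no flip
All flips: (3,3)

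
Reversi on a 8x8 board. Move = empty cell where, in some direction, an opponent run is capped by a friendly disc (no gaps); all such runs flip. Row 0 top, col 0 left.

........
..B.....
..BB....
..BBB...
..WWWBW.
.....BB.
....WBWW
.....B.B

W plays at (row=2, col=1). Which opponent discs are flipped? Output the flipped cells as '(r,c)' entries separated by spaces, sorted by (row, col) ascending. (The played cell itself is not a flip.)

Dir NW: first cell '.' (not opp) -> no flip
Dir N: first cell '.' (not opp) -> no flip
Dir NE: opp run (1,2), next='.' -> no flip
Dir W: first cell '.' (not opp) -> no flip
Dir E: opp run (2,2) (2,3), next='.' -> no flip
Dir SW: first cell '.' (not opp) -> no flip
Dir S: first cell '.' (not opp) -> no flip
Dir SE: opp run (3,2) capped by W -> flip

Answer: (3,2)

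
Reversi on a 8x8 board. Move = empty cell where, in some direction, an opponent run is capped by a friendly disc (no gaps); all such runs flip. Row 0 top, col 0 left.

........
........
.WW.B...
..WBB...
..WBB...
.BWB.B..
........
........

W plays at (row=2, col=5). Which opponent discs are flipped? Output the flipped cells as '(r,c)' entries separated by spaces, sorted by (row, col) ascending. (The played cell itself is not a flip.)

Answer: (3,4) (4,3)

Derivation:
Dir NW: first cell '.' (not opp) -> no flip
Dir N: first cell '.' (not opp) -> no flip
Dir NE: first cell '.' (not opp) -> no flip
Dir W: opp run (2,4), next='.' -> no flip
Dir E: first cell '.' (not opp) -> no flip
Dir SW: opp run (3,4) (4,3) capped by W -> flip
Dir S: first cell '.' (not opp) -> no flip
Dir SE: first cell '.' (not opp) -> no flip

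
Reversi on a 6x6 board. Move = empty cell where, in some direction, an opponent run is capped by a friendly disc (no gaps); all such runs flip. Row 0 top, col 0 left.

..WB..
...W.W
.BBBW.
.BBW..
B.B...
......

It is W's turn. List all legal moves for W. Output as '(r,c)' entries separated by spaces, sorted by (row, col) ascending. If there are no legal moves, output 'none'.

(0,4): flips 1 -> legal
(1,0): no bracket -> illegal
(1,1): flips 1 -> legal
(1,2): no bracket -> illegal
(1,4): no bracket -> illegal
(2,0): flips 3 -> legal
(3,0): flips 2 -> legal
(3,4): no bracket -> illegal
(4,1): no bracket -> illegal
(4,3): no bracket -> illegal
(5,0): no bracket -> illegal
(5,1): flips 1 -> legal
(5,2): no bracket -> illegal
(5,3): no bracket -> illegal

Answer: (0,4) (1,1) (2,0) (3,0) (5,1)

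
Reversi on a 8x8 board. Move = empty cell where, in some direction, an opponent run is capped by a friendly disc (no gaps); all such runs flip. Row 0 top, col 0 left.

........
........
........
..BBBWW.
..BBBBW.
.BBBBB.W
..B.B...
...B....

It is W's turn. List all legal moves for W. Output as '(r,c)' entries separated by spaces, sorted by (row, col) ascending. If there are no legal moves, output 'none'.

Answer: (3,1) (4,1) (6,3) (6,5) (7,1)

Derivation:
(2,1): no bracket -> illegal
(2,2): no bracket -> illegal
(2,3): no bracket -> illegal
(2,4): no bracket -> illegal
(2,5): no bracket -> illegal
(3,1): flips 3 -> legal
(4,0): no bracket -> illegal
(4,1): flips 4 -> legal
(5,0): no bracket -> illegal
(5,6): no bracket -> illegal
(6,0): no bracket -> illegal
(6,1): no bracket -> illegal
(6,3): flips 2 -> legal
(6,5): flips 2 -> legal
(6,6): no bracket -> illegal
(7,1): flips 3 -> legal
(7,2): no bracket -> illegal
(7,4): no bracket -> illegal
(7,5): no bracket -> illegal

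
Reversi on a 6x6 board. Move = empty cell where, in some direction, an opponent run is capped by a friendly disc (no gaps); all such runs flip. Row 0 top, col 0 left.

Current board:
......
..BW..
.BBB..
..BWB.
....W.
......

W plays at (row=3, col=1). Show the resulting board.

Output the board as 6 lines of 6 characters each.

Place W at (3,1); scan 8 dirs for brackets.
Dir NW: first cell '.' (not opp) -> no flip
Dir N: opp run (2,1), next='.' -> no flip
Dir NE: opp run (2,2) capped by W -> flip
Dir W: first cell '.' (not opp) -> no flip
Dir E: opp run (3,2) capped by W -> flip
Dir SW: first cell '.' (not opp) -> no flip
Dir S: first cell '.' (not opp) -> no flip
Dir SE: first cell '.' (not opp) -> no flip
All flips: (2,2) (3,2)

Answer: ......
..BW..
.BWB..
.WWWB.
....W.
......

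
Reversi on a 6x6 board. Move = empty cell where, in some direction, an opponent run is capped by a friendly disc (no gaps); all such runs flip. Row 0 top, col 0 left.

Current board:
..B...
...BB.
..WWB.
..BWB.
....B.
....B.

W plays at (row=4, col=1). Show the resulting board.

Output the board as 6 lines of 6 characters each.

Place W at (4,1); scan 8 dirs for brackets.
Dir NW: first cell '.' (not opp) -> no flip
Dir N: first cell '.' (not opp) -> no flip
Dir NE: opp run (3,2) capped by W -> flip
Dir W: first cell '.' (not opp) -> no flip
Dir E: first cell '.' (not opp) -> no flip
Dir SW: first cell '.' (not opp) -> no flip
Dir S: first cell '.' (not opp) -> no flip
Dir SE: first cell '.' (not opp) -> no flip
All flips: (3,2)

Answer: ..B...
...BB.
..WWB.
..WWB.
.W..B.
....B.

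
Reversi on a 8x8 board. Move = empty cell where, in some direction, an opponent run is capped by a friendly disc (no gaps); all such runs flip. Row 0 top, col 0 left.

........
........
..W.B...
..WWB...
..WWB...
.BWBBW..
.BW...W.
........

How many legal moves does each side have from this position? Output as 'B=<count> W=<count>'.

Answer: B=10 W=11

Derivation:
-- B to move --
(1,1): flips 2 -> legal
(1,2): no bracket -> illegal
(1,3): no bracket -> illegal
(2,1): flips 2 -> legal
(2,3): flips 2 -> legal
(3,1): flips 3 -> legal
(4,1): flips 2 -> legal
(4,5): no bracket -> illegal
(4,6): no bracket -> illegal
(5,6): flips 1 -> legal
(5,7): no bracket -> illegal
(6,3): flips 1 -> legal
(6,4): no bracket -> illegal
(6,5): no bracket -> illegal
(6,7): no bracket -> illegal
(7,1): flips 1 -> legal
(7,2): no bracket -> illegal
(7,3): flips 1 -> legal
(7,5): no bracket -> illegal
(7,6): no bracket -> illegal
(7,7): flips 2 -> legal
B mobility = 10
-- W to move --
(1,3): no bracket -> illegal
(1,4): no bracket -> illegal
(1,5): flips 1 -> legal
(2,3): no bracket -> illegal
(2,5): flips 1 -> legal
(3,5): flips 3 -> legal
(4,0): flips 1 -> legal
(4,1): no bracket -> illegal
(4,5): flips 1 -> legal
(5,0): flips 1 -> legal
(6,0): flips 2 -> legal
(6,3): flips 1 -> legal
(6,4): flips 1 -> legal
(6,5): flips 1 -> legal
(7,0): flips 1 -> legal
(7,1): no bracket -> illegal
(7,2): no bracket -> illegal
W mobility = 11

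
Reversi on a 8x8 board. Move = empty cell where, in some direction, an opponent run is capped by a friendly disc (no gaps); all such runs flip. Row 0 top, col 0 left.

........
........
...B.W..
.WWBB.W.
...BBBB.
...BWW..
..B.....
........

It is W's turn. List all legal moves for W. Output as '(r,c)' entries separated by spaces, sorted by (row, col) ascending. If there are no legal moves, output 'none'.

(1,2): no bracket -> illegal
(1,3): no bracket -> illegal
(1,4): flips 1 -> legal
(2,2): flips 2 -> legal
(2,4): flips 2 -> legal
(3,5): flips 3 -> legal
(3,7): flips 1 -> legal
(4,2): no bracket -> illegal
(4,7): no bracket -> illegal
(5,1): no bracket -> illegal
(5,2): flips 3 -> legal
(5,6): flips 1 -> legal
(5,7): no bracket -> illegal
(6,1): no bracket -> illegal
(6,3): no bracket -> illegal
(6,4): no bracket -> illegal
(7,1): no bracket -> illegal
(7,2): no bracket -> illegal
(7,3): no bracket -> illegal

Answer: (1,4) (2,2) (2,4) (3,5) (3,7) (5,2) (5,6)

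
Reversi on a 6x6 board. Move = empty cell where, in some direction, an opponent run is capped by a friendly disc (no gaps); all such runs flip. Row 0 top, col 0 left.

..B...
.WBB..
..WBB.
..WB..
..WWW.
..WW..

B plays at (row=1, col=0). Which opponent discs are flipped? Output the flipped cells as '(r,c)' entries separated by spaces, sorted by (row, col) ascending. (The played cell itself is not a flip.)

Answer: (1,1)

Derivation:
Dir NW: edge -> no flip
Dir N: first cell '.' (not opp) -> no flip
Dir NE: first cell '.' (not opp) -> no flip
Dir W: edge -> no flip
Dir E: opp run (1,1) capped by B -> flip
Dir SW: edge -> no flip
Dir S: first cell '.' (not opp) -> no flip
Dir SE: first cell '.' (not opp) -> no flip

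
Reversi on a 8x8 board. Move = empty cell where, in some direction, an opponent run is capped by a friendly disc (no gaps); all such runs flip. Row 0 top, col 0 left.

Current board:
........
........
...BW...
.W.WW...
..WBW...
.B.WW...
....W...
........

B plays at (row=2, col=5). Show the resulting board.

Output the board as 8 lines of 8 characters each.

Place B at (2,5); scan 8 dirs for brackets.
Dir NW: first cell '.' (not opp) -> no flip
Dir N: first cell '.' (not opp) -> no flip
Dir NE: first cell '.' (not opp) -> no flip
Dir W: opp run (2,4) capped by B -> flip
Dir E: first cell '.' (not opp) -> no flip
Dir SW: opp run (3,4) capped by B -> flip
Dir S: first cell '.' (not opp) -> no flip
Dir SE: first cell '.' (not opp) -> no flip
All flips: (2,4) (3,4)

Answer: ........
........
...BBB..
.W.WB...
..WBW...
.B.WW...
....W...
........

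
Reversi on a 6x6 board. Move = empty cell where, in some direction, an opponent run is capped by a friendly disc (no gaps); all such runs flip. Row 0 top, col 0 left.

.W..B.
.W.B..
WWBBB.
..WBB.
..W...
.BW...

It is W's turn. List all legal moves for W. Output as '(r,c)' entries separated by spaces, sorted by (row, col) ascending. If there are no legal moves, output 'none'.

(0,2): no bracket -> illegal
(0,3): no bracket -> illegal
(0,5): no bracket -> illegal
(1,2): flips 1 -> legal
(1,4): flips 1 -> legal
(1,5): flips 2 -> legal
(2,5): flips 3 -> legal
(3,1): no bracket -> illegal
(3,5): flips 2 -> legal
(4,0): no bracket -> illegal
(4,1): no bracket -> illegal
(4,3): no bracket -> illegal
(4,4): flips 2 -> legal
(4,5): no bracket -> illegal
(5,0): flips 1 -> legal

Answer: (1,2) (1,4) (1,5) (2,5) (3,5) (4,4) (5,0)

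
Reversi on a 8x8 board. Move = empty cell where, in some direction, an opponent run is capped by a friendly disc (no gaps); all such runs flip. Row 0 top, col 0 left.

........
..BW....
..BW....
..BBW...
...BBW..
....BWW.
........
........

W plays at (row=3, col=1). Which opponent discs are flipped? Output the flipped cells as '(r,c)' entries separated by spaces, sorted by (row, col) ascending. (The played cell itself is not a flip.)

Dir NW: first cell '.' (not opp) -> no flip
Dir N: first cell '.' (not opp) -> no flip
Dir NE: opp run (2,2) capped by W -> flip
Dir W: first cell '.' (not opp) -> no flip
Dir E: opp run (3,2) (3,3) capped by W -> flip
Dir SW: first cell '.' (not opp) -> no flip
Dir S: first cell '.' (not opp) -> no flip
Dir SE: first cell '.' (not opp) -> no flip

Answer: (2,2) (3,2) (3,3)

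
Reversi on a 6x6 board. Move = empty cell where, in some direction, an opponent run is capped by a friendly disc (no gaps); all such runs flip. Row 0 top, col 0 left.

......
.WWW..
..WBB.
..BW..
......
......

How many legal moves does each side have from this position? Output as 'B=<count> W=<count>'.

Answer: B=7 W=6

Derivation:
-- B to move --
(0,0): no bracket -> illegal
(0,1): flips 1 -> legal
(0,2): flips 3 -> legal
(0,3): flips 1 -> legal
(0,4): no bracket -> illegal
(1,0): no bracket -> illegal
(1,4): no bracket -> illegal
(2,0): no bracket -> illegal
(2,1): flips 1 -> legal
(3,1): no bracket -> illegal
(3,4): flips 1 -> legal
(4,2): flips 1 -> legal
(4,3): flips 1 -> legal
(4,4): no bracket -> illegal
B mobility = 7
-- W to move --
(1,4): no bracket -> illegal
(1,5): flips 1 -> legal
(2,1): no bracket -> illegal
(2,5): flips 2 -> legal
(3,1): flips 1 -> legal
(3,4): flips 1 -> legal
(3,5): flips 1 -> legal
(4,1): no bracket -> illegal
(4,2): flips 1 -> legal
(4,3): no bracket -> illegal
W mobility = 6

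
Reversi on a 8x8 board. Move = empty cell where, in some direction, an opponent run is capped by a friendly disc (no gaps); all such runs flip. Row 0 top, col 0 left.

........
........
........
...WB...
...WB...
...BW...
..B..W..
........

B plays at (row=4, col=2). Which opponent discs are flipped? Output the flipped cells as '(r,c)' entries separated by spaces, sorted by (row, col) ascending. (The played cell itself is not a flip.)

Answer: (4,3)

Derivation:
Dir NW: first cell '.' (not opp) -> no flip
Dir N: first cell '.' (not opp) -> no flip
Dir NE: opp run (3,3), next='.' -> no flip
Dir W: first cell '.' (not opp) -> no flip
Dir E: opp run (4,3) capped by B -> flip
Dir SW: first cell '.' (not opp) -> no flip
Dir S: first cell '.' (not opp) -> no flip
Dir SE: first cell 'B' (not opp) -> no flip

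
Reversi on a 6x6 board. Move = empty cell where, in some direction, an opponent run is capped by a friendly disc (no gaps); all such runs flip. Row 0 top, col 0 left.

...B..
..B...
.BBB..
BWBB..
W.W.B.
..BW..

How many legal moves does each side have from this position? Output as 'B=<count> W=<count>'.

-- B to move --
(2,0): no bracket -> illegal
(4,1): flips 1 -> legal
(4,3): no bracket -> illegal
(5,0): flips 1 -> legal
(5,1): flips 1 -> legal
(5,4): flips 1 -> legal
B mobility = 4
-- W to move --
(0,1): no bracket -> illegal
(0,2): flips 3 -> legal
(0,4): no bracket -> illegal
(1,0): no bracket -> illegal
(1,1): flips 1 -> legal
(1,3): flips 1 -> legal
(1,4): no bracket -> illegal
(2,0): flips 1 -> legal
(2,4): flips 1 -> legal
(3,4): flips 2 -> legal
(3,5): flips 1 -> legal
(4,1): no bracket -> illegal
(4,3): no bracket -> illegal
(4,5): no bracket -> illegal
(5,1): flips 1 -> legal
(5,4): no bracket -> illegal
(5,5): no bracket -> illegal
W mobility = 8

Answer: B=4 W=8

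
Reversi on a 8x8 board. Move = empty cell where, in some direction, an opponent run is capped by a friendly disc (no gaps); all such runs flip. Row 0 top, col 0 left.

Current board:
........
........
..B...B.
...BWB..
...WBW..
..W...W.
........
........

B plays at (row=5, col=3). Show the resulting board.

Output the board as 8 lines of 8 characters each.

Answer: ........
........
..B...B.
...BWB..
...BBW..
..WB..W.
........
........

Derivation:
Place B at (5,3); scan 8 dirs for brackets.
Dir NW: first cell '.' (not opp) -> no flip
Dir N: opp run (4,3) capped by B -> flip
Dir NE: first cell 'B' (not opp) -> no flip
Dir W: opp run (5,2), next='.' -> no flip
Dir E: first cell '.' (not opp) -> no flip
Dir SW: first cell '.' (not opp) -> no flip
Dir S: first cell '.' (not opp) -> no flip
Dir SE: first cell '.' (not opp) -> no flip
All flips: (4,3)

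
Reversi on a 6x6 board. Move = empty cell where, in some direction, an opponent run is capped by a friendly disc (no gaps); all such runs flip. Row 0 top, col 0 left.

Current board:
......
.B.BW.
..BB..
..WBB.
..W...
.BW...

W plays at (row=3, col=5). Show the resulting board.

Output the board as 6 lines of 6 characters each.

Place W at (3,5); scan 8 dirs for brackets.
Dir NW: first cell '.' (not opp) -> no flip
Dir N: first cell '.' (not opp) -> no flip
Dir NE: edge -> no flip
Dir W: opp run (3,4) (3,3) capped by W -> flip
Dir E: edge -> no flip
Dir SW: first cell '.' (not opp) -> no flip
Dir S: first cell '.' (not opp) -> no flip
Dir SE: edge -> no flip
All flips: (3,3) (3,4)

Answer: ......
.B.BW.
..BB..
..WWWW
..W...
.BW...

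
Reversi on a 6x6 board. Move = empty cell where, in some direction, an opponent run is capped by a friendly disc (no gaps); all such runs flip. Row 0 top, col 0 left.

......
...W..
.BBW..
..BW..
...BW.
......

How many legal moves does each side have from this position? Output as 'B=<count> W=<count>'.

-- B to move --
(0,2): no bracket -> illegal
(0,3): flips 3 -> legal
(0,4): flips 1 -> legal
(1,2): no bracket -> illegal
(1,4): flips 1 -> legal
(2,4): flips 1 -> legal
(3,4): flips 1 -> legal
(3,5): no bracket -> illegal
(4,2): no bracket -> illegal
(4,5): flips 1 -> legal
(5,3): no bracket -> illegal
(5,4): no bracket -> illegal
(5,5): flips 2 -> legal
B mobility = 7
-- W to move --
(1,0): no bracket -> illegal
(1,1): flips 1 -> legal
(1,2): no bracket -> illegal
(2,0): flips 2 -> legal
(3,0): no bracket -> illegal
(3,1): flips 2 -> legal
(3,4): no bracket -> illegal
(4,1): flips 1 -> legal
(4,2): flips 1 -> legal
(5,2): no bracket -> illegal
(5,3): flips 1 -> legal
(5,4): no bracket -> illegal
W mobility = 6

Answer: B=7 W=6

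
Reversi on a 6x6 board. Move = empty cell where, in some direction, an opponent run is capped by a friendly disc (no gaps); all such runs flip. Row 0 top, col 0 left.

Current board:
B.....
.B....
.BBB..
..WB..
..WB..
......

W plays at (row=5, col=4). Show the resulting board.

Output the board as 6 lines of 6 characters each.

Place W at (5,4); scan 8 dirs for brackets.
Dir NW: opp run (4,3) capped by W -> flip
Dir N: first cell '.' (not opp) -> no flip
Dir NE: first cell '.' (not opp) -> no flip
Dir W: first cell '.' (not opp) -> no flip
Dir E: first cell '.' (not opp) -> no flip
Dir SW: edge -> no flip
Dir S: edge -> no flip
Dir SE: edge -> no flip
All flips: (4,3)

Answer: B.....
.B....
.BBB..
..WB..
..WW..
....W.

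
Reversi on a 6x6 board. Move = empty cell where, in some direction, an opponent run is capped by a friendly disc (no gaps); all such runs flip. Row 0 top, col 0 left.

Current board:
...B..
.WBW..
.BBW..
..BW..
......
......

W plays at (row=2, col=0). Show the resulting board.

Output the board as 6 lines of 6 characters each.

Answer: ...B..
.WBW..
WWWW..
..BW..
......
......

Derivation:
Place W at (2,0); scan 8 dirs for brackets.
Dir NW: edge -> no flip
Dir N: first cell '.' (not opp) -> no flip
Dir NE: first cell 'W' (not opp) -> no flip
Dir W: edge -> no flip
Dir E: opp run (2,1) (2,2) capped by W -> flip
Dir SW: edge -> no flip
Dir S: first cell '.' (not opp) -> no flip
Dir SE: first cell '.' (not opp) -> no flip
All flips: (2,1) (2,2)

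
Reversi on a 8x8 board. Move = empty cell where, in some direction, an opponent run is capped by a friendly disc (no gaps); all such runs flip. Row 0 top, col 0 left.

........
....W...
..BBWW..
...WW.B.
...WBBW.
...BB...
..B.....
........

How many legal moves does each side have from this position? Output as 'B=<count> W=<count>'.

Answer: B=8 W=12

Derivation:
-- B to move --
(0,3): flips 2 -> legal
(0,4): flips 3 -> legal
(0,5): flips 1 -> legal
(1,3): no bracket -> illegal
(1,5): no bracket -> illegal
(1,6): no bracket -> illegal
(2,6): flips 2 -> legal
(3,2): flips 1 -> legal
(3,5): no bracket -> illegal
(3,7): no bracket -> illegal
(4,2): flips 1 -> legal
(4,7): flips 1 -> legal
(5,2): no bracket -> illegal
(5,5): no bracket -> illegal
(5,6): flips 1 -> legal
(5,7): no bracket -> illegal
B mobility = 8
-- W to move --
(1,1): flips 1 -> legal
(1,2): flips 1 -> legal
(1,3): flips 1 -> legal
(2,1): flips 2 -> legal
(2,6): flips 1 -> legal
(2,7): no bracket -> illegal
(3,1): no bracket -> illegal
(3,2): flips 1 -> legal
(3,5): no bracket -> illegal
(3,7): no bracket -> illegal
(4,2): no bracket -> illegal
(4,7): flips 1 -> legal
(5,1): no bracket -> illegal
(5,2): no bracket -> illegal
(5,5): flips 1 -> legal
(5,6): flips 1 -> legal
(6,1): no bracket -> illegal
(6,3): flips 1 -> legal
(6,4): flips 2 -> legal
(6,5): flips 1 -> legal
(7,1): no bracket -> illegal
(7,2): no bracket -> illegal
(7,3): no bracket -> illegal
W mobility = 12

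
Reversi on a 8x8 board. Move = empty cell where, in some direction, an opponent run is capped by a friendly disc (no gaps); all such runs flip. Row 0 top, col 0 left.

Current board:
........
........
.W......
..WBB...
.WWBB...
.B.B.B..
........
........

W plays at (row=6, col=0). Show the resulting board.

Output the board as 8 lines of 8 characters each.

Answer: ........
........
.W......
..WBB...
.WWBB...
.W.B.B..
W.......
........

Derivation:
Place W at (6,0); scan 8 dirs for brackets.
Dir NW: edge -> no flip
Dir N: first cell '.' (not opp) -> no flip
Dir NE: opp run (5,1) capped by W -> flip
Dir W: edge -> no flip
Dir E: first cell '.' (not opp) -> no flip
Dir SW: edge -> no flip
Dir S: first cell '.' (not opp) -> no flip
Dir SE: first cell '.' (not opp) -> no flip
All flips: (5,1)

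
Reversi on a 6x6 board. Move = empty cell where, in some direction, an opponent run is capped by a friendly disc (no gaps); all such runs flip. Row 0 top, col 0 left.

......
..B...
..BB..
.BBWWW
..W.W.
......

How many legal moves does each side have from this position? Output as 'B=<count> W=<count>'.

-- B to move --
(2,4): no bracket -> illegal
(2,5): no bracket -> illegal
(4,1): no bracket -> illegal
(4,3): flips 1 -> legal
(4,5): flips 1 -> legal
(5,1): no bracket -> illegal
(5,2): flips 1 -> legal
(5,3): flips 1 -> legal
(5,4): no bracket -> illegal
(5,5): flips 2 -> legal
B mobility = 5
-- W to move --
(0,1): flips 2 -> legal
(0,2): flips 3 -> legal
(0,3): no bracket -> illegal
(1,1): flips 1 -> legal
(1,3): flips 1 -> legal
(1,4): no bracket -> illegal
(2,0): flips 1 -> legal
(2,1): no bracket -> illegal
(2,4): no bracket -> illegal
(3,0): flips 2 -> legal
(4,0): no bracket -> illegal
(4,1): no bracket -> illegal
(4,3): no bracket -> illegal
W mobility = 6

Answer: B=5 W=6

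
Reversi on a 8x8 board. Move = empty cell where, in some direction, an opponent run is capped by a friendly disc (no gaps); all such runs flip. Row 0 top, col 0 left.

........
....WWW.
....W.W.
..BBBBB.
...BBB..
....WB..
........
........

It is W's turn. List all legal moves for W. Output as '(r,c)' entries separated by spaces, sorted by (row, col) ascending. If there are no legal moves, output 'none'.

(2,1): flips 2 -> legal
(2,2): no bracket -> illegal
(2,3): no bracket -> illegal
(2,5): no bracket -> illegal
(2,7): flips 2 -> legal
(3,1): no bracket -> illegal
(3,7): no bracket -> illegal
(4,1): no bracket -> illegal
(4,2): flips 1 -> legal
(4,6): flips 2 -> legal
(4,7): no bracket -> illegal
(5,2): no bracket -> illegal
(5,3): flips 2 -> legal
(5,6): flips 1 -> legal
(6,4): no bracket -> illegal
(6,5): no bracket -> illegal
(6,6): no bracket -> illegal

Answer: (2,1) (2,7) (4,2) (4,6) (5,3) (5,6)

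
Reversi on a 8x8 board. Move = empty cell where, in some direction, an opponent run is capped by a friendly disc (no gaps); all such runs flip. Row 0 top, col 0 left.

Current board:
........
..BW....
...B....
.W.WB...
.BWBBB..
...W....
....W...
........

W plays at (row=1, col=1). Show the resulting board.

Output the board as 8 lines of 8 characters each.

Answer: ........
.WWW....
...B....
.W.WB...
.BWBBB..
...W....
....W...
........

Derivation:
Place W at (1,1); scan 8 dirs for brackets.
Dir NW: first cell '.' (not opp) -> no flip
Dir N: first cell '.' (not opp) -> no flip
Dir NE: first cell '.' (not opp) -> no flip
Dir W: first cell '.' (not opp) -> no flip
Dir E: opp run (1,2) capped by W -> flip
Dir SW: first cell '.' (not opp) -> no flip
Dir S: first cell '.' (not opp) -> no flip
Dir SE: first cell '.' (not opp) -> no flip
All flips: (1,2)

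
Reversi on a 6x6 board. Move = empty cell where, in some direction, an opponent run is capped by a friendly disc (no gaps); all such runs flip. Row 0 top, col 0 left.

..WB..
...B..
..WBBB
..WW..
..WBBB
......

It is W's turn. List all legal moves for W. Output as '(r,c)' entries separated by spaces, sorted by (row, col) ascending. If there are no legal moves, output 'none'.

Answer: (0,4) (1,4) (1,5) (3,5) (5,3) (5,4) (5,5)

Derivation:
(0,4): flips 2 -> legal
(1,2): no bracket -> illegal
(1,4): flips 1 -> legal
(1,5): flips 1 -> legal
(3,4): no bracket -> illegal
(3,5): flips 2 -> legal
(5,2): no bracket -> illegal
(5,3): flips 1 -> legal
(5,4): flips 1 -> legal
(5,5): flips 1 -> legal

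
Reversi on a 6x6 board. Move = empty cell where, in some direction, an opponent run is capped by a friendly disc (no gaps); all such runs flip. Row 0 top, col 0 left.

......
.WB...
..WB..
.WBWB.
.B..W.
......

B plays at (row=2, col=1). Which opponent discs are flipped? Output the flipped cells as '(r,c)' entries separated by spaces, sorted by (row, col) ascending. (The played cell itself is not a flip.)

Dir NW: first cell '.' (not opp) -> no flip
Dir N: opp run (1,1), next='.' -> no flip
Dir NE: first cell 'B' (not opp) -> no flip
Dir W: first cell '.' (not opp) -> no flip
Dir E: opp run (2,2) capped by B -> flip
Dir SW: first cell '.' (not opp) -> no flip
Dir S: opp run (3,1) capped by B -> flip
Dir SE: first cell 'B' (not opp) -> no flip

Answer: (2,2) (3,1)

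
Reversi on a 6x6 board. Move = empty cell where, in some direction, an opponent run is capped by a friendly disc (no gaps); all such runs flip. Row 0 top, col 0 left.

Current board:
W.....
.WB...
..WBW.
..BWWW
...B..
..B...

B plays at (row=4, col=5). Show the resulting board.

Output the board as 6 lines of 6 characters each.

Place B at (4,5); scan 8 dirs for brackets.
Dir NW: opp run (3,4) capped by B -> flip
Dir N: opp run (3,5), next='.' -> no flip
Dir NE: edge -> no flip
Dir W: first cell '.' (not opp) -> no flip
Dir E: edge -> no flip
Dir SW: first cell '.' (not opp) -> no flip
Dir S: first cell '.' (not opp) -> no flip
Dir SE: edge -> no flip
All flips: (3,4)

Answer: W.....
.WB...
..WBW.
..BWBW
...B.B
..B...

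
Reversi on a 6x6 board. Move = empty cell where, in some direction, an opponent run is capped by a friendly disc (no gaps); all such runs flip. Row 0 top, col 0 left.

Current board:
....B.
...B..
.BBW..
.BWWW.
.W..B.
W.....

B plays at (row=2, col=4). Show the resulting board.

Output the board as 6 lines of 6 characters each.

Answer: ....B.
...B..
.BBBB.
.BWWB.
.W..B.
W.....

Derivation:
Place B at (2,4); scan 8 dirs for brackets.
Dir NW: first cell 'B' (not opp) -> no flip
Dir N: first cell '.' (not opp) -> no flip
Dir NE: first cell '.' (not opp) -> no flip
Dir W: opp run (2,3) capped by B -> flip
Dir E: first cell '.' (not opp) -> no flip
Dir SW: opp run (3,3), next='.' -> no flip
Dir S: opp run (3,4) capped by B -> flip
Dir SE: first cell '.' (not opp) -> no flip
All flips: (2,3) (3,4)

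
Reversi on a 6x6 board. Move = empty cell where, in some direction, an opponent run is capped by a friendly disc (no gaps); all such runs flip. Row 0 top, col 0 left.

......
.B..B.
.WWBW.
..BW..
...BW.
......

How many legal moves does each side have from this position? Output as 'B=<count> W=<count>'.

-- B to move --
(1,0): flips 1 -> legal
(1,2): flips 1 -> legal
(1,3): no bracket -> illegal
(1,5): no bracket -> illegal
(2,0): flips 2 -> legal
(2,5): flips 1 -> legal
(3,0): no bracket -> illegal
(3,1): flips 1 -> legal
(3,4): flips 2 -> legal
(3,5): no bracket -> illegal
(4,2): no bracket -> illegal
(4,5): flips 1 -> legal
(5,3): no bracket -> illegal
(5,4): no bracket -> illegal
(5,5): flips 3 -> legal
B mobility = 8
-- W to move --
(0,0): flips 1 -> legal
(0,1): flips 1 -> legal
(0,2): no bracket -> illegal
(0,3): no bracket -> illegal
(0,4): flips 1 -> legal
(0,5): no bracket -> illegal
(1,0): no bracket -> illegal
(1,2): no bracket -> illegal
(1,3): flips 1 -> legal
(1,5): no bracket -> illegal
(2,0): no bracket -> illegal
(2,5): no bracket -> illegal
(3,1): flips 1 -> legal
(3,4): no bracket -> illegal
(4,1): no bracket -> illegal
(4,2): flips 2 -> legal
(5,2): no bracket -> illegal
(5,3): flips 1 -> legal
(5,4): flips 2 -> legal
W mobility = 8

Answer: B=8 W=8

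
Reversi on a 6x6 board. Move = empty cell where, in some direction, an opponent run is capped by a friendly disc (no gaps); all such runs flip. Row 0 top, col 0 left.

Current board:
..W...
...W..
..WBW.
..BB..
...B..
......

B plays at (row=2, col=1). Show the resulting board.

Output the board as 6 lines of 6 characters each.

Place B at (2,1); scan 8 dirs for brackets.
Dir NW: first cell '.' (not opp) -> no flip
Dir N: first cell '.' (not opp) -> no flip
Dir NE: first cell '.' (not opp) -> no flip
Dir W: first cell '.' (not opp) -> no flip
Dir E: opp run (2,2) capped by B -> flip
Dir SW: first cell '.' (not opp) -> no flip
Dir S: first cell '.' (not opp) -> no flip
Dir SE: first cell 'B' (not opp) -> no flip
All flips: (2,2)

Answer: ..W...
...W..
.BBBW.
..BB..
...B..
......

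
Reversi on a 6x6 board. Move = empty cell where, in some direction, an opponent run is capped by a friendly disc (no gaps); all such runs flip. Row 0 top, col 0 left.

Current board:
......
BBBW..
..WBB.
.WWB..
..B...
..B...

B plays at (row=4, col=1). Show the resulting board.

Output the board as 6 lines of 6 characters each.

Answer: ......
BBBW..
..WBB.
.WBB..
.BB...
..B...

Derivation:
Place B at (4,1); scan 8 dirs for brackets.
Dir NW: first cell '.' (not opp) -> no flip
Dir N: opp run (3,1), next='.' -> no flip
Dir NE: opp run (3,2) capped by B -> flip
Dir W: first cell '.' (not opp) -> no flip
Dir E: first cell 'B' (not opp) -> no flip
Dir SW: first cell '.' (not opp) -> no flip
Dir S: first cell '.' (not opp) -> no flip
Dir SE: first cell 'B' (not opp) -> no flip
All flips: (3,2)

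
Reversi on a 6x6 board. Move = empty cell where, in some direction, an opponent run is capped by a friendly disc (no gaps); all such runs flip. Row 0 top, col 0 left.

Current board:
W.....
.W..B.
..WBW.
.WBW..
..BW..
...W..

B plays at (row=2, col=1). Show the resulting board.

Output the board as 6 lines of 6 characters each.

Answer: W.....
.W..B.
.BBBW.
.WBW..
..BW..
...W..

Derivation:
Place B at (2,1); scan 8 dirs for brackets.
Dir NW: first cell '.' (not opp) -> no flip
Dir N: opp run (1,1), next='.' -> no flip
Dir NE: first cell '.' (not opp) -> no flip
Dir W: first cell '.' (not opp) -> no flip
Dir E: opp run (2,2) capped by B -> flip
Dir SW: first cell '.' (not opp) -> no flip
Dir S: opp run (3,1), next='.' -> no flip
Dir SE: first cell 'B' (not opp) -> no flip
All flips: (2,2)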